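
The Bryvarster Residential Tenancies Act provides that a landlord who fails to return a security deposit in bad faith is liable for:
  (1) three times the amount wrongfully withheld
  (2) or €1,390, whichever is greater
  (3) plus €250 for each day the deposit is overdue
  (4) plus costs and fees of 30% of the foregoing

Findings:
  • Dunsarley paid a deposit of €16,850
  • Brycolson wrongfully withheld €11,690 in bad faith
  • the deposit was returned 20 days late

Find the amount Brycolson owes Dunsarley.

Trebled: 3 × €11,690 = €35,070
Minimum €1,390: €35,070 meets the minimum, no increase.
Late-return penalty: 20 × €250 = €5,000
Damages plus late penalty: €35,070 + €5,000 = €40,070
Costs and fees: 30% of €40,070 = €12,021
Total recovery: €40,070 + €12,021 = €52,091

€52,091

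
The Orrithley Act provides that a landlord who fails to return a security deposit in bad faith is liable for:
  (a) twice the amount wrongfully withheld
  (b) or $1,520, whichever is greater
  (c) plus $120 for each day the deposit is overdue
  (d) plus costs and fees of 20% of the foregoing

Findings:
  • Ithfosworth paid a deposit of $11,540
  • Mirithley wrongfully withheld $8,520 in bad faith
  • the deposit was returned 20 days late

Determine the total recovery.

Doubled: 2 × $8,520 = $17,040
Minimum $1,520: $17,040 meets the minimum, no increase.
Late-return penalty: 20 × $120 = $2,400
Damages plus late penalty: $17,040 + $2,400 = $19,440
Costs and fees: 20% of $19,440 = $3,888
Total recovery: $19,440 + $3,888 = $23,328

$23,328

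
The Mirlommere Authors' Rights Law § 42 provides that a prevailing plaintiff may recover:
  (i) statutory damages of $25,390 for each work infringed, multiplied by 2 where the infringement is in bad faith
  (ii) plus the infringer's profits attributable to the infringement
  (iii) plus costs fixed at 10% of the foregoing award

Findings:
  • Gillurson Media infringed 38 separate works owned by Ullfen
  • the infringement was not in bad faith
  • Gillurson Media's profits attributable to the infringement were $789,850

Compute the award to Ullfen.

Statutory damages: 38 × $25,390 = $964,820
Infringement not in bad faith: no ×2 enhancement.
Combined award: $964,820 + $789,850 = $1,754,670
Costs: 10% of $1,754,670 = $175,467
Award plus costs: $1,754,670 + $175,467 = $1,930,137

$1,930,137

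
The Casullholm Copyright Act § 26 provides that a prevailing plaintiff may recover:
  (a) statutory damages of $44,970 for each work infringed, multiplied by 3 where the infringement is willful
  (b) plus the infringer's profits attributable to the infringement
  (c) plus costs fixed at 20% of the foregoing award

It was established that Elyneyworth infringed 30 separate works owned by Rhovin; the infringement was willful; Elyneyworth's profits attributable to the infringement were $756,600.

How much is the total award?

$5,764,680

Statutory damages: 30 × $44,970 = $1,349,100
Trebled: 3 × $1,349,100 = $4,047,300
Combined award: $4,047,300 + $756,600 = $4,803,900
Costs: 20% of $4,803,900 = $960,780
Award plus costs: $4,803,900 + $960,780 = $5,764,680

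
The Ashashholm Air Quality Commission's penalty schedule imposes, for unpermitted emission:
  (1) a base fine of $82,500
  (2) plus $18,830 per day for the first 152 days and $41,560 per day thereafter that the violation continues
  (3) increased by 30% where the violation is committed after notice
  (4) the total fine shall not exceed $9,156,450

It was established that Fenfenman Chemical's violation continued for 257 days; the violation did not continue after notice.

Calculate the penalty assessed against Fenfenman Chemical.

First 152 days: 152 × $18,830 = $2,862,160
Remaining days: (257 − 152) × $41,560 = $4,363,800
Per-day component: $2,862,160 + $4,363,800 = $7,225,960
Base plus per-day: $82,500 + $7,225,960 = $7,308,460
The violation did not continue after notice: no 30% increase.
Cap at $9,156,450: $7,308,460 is within the cap, no reduction.

$7,308,460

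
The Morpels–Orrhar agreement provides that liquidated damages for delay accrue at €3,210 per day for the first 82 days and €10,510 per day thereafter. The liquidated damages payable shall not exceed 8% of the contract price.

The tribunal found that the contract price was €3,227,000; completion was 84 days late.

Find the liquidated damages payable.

€258,160

First 82 days: 82 × €3,210 = €263,220
Remaining days: (84 − 82) × €10,510 = €21,020
Accrued per-day damages: €263,220 + €21,020 = €284,240
Cap: 8% of €3,227,000 = €258,160
Cap at €258,160: €284,240 exceeds the cap → €258,160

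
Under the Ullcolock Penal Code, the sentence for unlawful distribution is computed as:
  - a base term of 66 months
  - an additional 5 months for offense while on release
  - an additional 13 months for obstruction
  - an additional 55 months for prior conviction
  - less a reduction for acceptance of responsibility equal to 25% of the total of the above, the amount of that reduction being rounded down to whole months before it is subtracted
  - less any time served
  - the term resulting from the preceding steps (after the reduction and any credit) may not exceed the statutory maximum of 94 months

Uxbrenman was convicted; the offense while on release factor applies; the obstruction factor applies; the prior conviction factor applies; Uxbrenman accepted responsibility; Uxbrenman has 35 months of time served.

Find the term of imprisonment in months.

Offense while on release enhancement: +5 months
Obstruction enhancement: +13 months
Prior conviction enhancement: +55 months
Adjusted term: 66 months + 5 months + 13 months + 55 months = 139 months
Acceptance of responsibility reduction: 25% of 139 months = 34 months (rounded down)
After reduction: 139 − 34 = 105 months
Less time served: 105 months − 35 months = 70 months
Cap at 94 months: 70 months is within the cap, no reduction.

70 months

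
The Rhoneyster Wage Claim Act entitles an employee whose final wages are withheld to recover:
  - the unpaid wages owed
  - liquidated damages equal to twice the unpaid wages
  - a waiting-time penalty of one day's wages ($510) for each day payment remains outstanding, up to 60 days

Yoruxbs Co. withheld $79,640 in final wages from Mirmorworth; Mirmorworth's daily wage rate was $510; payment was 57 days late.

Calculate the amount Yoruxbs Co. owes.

Doubled: 2 × $79,640 = $159,280
Penalty days: min(57, 60) = 57
Waiting-time penalty: 57 × $510 = $29,070
Total award: $79,640 + $159,280 + $29,070 = $267,990

$267,990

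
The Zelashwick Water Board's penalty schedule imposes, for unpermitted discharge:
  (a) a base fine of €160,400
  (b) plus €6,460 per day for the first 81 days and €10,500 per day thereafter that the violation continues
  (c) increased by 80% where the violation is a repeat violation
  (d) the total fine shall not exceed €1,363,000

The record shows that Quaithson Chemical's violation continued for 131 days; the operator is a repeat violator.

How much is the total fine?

First 81 days: 81 × €6,460 = €523,260
Remaining days: (131 − 81) × €10,500 = €525,000
Per-day component: €523,260 + €525,000 = €1,048,260
Base plus per-day: €160,400 + €1,048,260 = €1,208,660
Enhancement: 80% of €1,208,660 = €966,928
Enhanced fine: €1,208,660 + €966,928 = €2,175,588
Cap at €1,363,000: €2,175,588 exceeds the cap → €1,363,000

€1,363,000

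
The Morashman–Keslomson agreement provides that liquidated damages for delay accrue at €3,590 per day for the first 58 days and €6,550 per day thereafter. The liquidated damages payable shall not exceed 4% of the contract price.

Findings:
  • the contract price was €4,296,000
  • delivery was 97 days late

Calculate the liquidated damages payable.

First 58 days: 58 × €3,590 = €208,220
Remaining days: (97 − 58) × €6,550 = €255,450
Accrued per-day damages: €208,220 + €255,450 = €463,670
Cap: 4% of €4,296,000 = €171,840
Cap at €171,840: €463,670 exceeds the cap → €171,840

€171,840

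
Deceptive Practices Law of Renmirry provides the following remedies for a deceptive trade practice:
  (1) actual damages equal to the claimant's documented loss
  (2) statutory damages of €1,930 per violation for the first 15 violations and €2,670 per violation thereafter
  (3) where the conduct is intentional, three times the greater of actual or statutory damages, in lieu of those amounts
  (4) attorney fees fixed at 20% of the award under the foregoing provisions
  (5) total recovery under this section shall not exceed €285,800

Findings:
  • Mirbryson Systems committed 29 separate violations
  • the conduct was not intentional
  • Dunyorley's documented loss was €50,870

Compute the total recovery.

First 15 violations: 15 × €1,930 = €28,950
Remaining violations: (29 − 15) × €2,670 = €37,380
Statutory damages: €28,950 + €37,380 = €66,330
Conduct not intentional: the in-lieu enhancement does not apply.
Actual plus statutory damages: €50,870 + €66,330 = €117,200
Attorney fees: 20% of €117,200 = €23,440
Total before cap: €117,200 + €23,440 = €140,640
Cap at €285,800: €140,640 is within the cap, no reduction.

€140,640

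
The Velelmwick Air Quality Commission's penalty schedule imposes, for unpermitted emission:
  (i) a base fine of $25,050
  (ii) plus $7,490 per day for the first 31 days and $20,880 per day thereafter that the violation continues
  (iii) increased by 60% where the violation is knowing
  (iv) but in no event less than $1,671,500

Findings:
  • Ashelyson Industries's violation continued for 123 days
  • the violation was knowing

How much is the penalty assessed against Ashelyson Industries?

$3,485,120

First 31 days: 31 × $7,490 = $232,190
Remaining days: (123 − 31) × $20,880 = $1,920,960
Per-day component: $232,190 + $1,920,960 = $2,153,150
Base plus per-day: $25,050 + $2,153,150 = $2,178,200
Enhancement: 60% of $2,178,200 = $1,306,920
Enhanced fine: $2,178,200 + $1,306,920 = $3,485,120
Minimum $1,671,500: $3,485,120 meets the minimum, no increase.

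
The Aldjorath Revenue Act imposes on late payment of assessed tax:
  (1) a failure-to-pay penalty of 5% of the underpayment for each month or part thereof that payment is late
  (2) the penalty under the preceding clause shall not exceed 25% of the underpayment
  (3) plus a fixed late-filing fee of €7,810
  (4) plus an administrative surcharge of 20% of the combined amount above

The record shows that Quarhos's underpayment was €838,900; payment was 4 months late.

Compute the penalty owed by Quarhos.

Accrued rate: 5% × 4 = 20%, capped at 25% → 20%
Failure-to-pay penalty: 20% of €838,900 = €167,780
Penalty before surcharge: €167,780 + €7,810 = €175,590
Administrative surcharge: 20% of €175,590 = €35,118
Total penalty: €175,590 + €35,118 = €210,708

Penalty: €210,708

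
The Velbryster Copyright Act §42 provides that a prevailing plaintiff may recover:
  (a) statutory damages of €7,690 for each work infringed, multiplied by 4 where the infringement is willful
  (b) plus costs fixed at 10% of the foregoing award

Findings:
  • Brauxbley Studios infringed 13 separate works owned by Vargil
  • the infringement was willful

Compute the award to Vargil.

€439,868

Statutory damages: 13 × €7,690 = €99,970
Multiplied by 4: 4 × €99,970 = €399,880
Costs: 10% of €399,880 = €39,988
Award plus costs: €399,880 + €39,988 = €439,868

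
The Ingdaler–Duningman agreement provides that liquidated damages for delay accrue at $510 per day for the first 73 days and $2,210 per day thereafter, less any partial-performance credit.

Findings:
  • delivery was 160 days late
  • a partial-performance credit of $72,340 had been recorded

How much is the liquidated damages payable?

First 73 days: 73 × $510 = $37,230
Remaining days: (160 − 73) × $2,210 = $192,270
Accrued per-day damages: $37,230 + $192,270 = $229,500
Less partial-performance credit: $229,500 − $72,340 = $157,160

$157,160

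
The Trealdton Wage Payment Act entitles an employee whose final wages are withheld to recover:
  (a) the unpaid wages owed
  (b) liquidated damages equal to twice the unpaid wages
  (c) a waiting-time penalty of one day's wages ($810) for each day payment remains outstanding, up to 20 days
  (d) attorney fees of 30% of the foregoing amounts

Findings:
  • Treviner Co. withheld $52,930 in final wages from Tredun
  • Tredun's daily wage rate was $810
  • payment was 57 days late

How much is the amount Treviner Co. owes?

Doubled: 2 × $52,930 = $105,860
Penalty days: min(57, 20) = 20
Waiting-time penalty: 20 × $810 = $16,200
Subtotal: $52,930 + $105,860 + $16,200 = $174,990
Attorney fees: 30% of $174,990 = $52,497
Total award: $174,990 + $52,497 = $227,487

$227,487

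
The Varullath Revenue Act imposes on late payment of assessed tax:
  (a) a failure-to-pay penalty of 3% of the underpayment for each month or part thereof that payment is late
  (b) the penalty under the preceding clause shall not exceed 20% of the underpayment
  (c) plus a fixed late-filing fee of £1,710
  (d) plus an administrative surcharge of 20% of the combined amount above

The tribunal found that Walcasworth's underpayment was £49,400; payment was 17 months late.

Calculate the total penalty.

£13,908

Accrued rate: 3% × 17 = 51%, capped at 20% → 20%
Failure-to-pay penalty: 20% of £49,400 = £9,880
Penalty before surcharge: £9,880 + £1,710 = £11,590
Administrative surcharge: 20% of £11,590 = £2,318
Total penalty: £11,590 + £2,318 = £13,908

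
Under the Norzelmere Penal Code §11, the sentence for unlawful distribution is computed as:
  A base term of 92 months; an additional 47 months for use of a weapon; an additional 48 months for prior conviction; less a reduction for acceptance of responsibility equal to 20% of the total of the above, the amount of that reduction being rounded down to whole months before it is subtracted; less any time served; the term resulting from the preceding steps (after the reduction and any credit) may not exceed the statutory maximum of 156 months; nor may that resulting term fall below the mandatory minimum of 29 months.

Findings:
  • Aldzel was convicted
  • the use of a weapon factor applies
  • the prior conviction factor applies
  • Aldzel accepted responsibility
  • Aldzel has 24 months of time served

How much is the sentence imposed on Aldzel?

Sentence: 126 months

Use of a weapon enhancement: +47 months
Prior conviction enhancement: +48 months
Adjusted term: 92 months + 47 months + 48 months = 187 months
Acceptance of responsibility reduction: 20% of 187 months = 37 months (rounded down)
After reduction: 187 − 37 = 150 months
Less time served: 150 months − 24 months = 126 months
Cap at 156 months: 126 months is within the cap, no reduction.
Minimum 29 months: 126 months meets the minimum, no increase.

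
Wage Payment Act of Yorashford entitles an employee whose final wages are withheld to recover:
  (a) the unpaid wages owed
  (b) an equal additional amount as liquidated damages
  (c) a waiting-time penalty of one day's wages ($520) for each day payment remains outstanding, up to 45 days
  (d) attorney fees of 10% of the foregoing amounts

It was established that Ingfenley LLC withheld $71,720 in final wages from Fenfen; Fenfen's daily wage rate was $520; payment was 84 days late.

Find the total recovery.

Liquidated damages (equal amount): $71,720
Penalty days: min(84, 45) = 45
Waiting-time penalty: 45 × $520 = $23,400
Subtotal: $71,720 + $71,720 + $23,400 = $166,840
Attorney fees: 10% of $166,840 = $16,684
Total award: $166,840 + $16,684 = $183,524

$183,524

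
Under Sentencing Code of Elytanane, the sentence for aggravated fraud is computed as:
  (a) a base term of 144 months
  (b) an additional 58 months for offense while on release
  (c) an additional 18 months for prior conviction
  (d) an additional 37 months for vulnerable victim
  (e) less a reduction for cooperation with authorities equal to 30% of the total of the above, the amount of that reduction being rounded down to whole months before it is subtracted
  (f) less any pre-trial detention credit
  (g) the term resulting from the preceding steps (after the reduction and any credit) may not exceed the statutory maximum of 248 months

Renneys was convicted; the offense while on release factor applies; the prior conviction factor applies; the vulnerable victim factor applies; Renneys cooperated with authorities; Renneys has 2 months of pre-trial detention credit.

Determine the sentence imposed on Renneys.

178 months

Offense while on release enhancement: +58 months
Prior conviction enhancement: +18 months
Vulnerable victim enhancement: +37 months
Adjusted term: 144 months + 58 months + 18 months + 37 months = 257 months
Cooperation with authorities reduction: 30% of 257 months = 77 months (rounded down)
After reduction: 257 − 77 = 180 months
Less pre-trial detention credit: 180 months − 2 months = 178 months
Cap at 248 months: 178 months is within the cap, no reduction.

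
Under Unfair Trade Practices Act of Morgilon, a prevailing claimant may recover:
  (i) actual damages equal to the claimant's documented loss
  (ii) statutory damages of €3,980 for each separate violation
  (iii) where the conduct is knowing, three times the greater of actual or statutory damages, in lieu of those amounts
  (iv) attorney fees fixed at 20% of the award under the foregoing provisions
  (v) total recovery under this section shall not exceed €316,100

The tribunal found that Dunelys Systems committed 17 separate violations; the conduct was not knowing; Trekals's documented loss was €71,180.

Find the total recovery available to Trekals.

€166,608

Statutory damages: 17 × €3,980 = €67,660
Conduct not knowing: the in-lieu enhancement does not apply.
Actual plus statutory damages: €71,180 + €67,660 = €138,840
Attorney fees: 20% of €138,840 = €27,768
Total before cap: €138,840 + €27,768 = €166,608
Cap at €316,100: €166,608 is within the cap, no reduction.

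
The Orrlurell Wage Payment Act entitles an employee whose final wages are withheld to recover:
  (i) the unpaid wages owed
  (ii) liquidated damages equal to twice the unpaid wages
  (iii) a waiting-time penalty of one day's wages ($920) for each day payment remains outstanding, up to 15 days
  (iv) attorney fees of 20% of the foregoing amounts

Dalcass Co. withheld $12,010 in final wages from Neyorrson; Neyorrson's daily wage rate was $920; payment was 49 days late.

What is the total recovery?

Doubled: 2 × $12,010 = $24,020
Penalty days: min(49, 15) = 15
Waiting-time penalty: 15 × $920 = $13,800
Subtotal: $12,010 + $24,020 + $13,800 = $49,830
Attorney fees: 20% of $49,830 = $9,966
Total award: $49,830 + $9,966 = $59,796

$59,796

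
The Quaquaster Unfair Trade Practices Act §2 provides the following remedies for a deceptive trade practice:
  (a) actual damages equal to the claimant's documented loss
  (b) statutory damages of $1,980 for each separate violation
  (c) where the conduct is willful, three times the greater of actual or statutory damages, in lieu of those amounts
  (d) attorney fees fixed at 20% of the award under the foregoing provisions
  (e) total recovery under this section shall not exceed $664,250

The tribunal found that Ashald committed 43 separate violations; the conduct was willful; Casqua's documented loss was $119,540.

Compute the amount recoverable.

Statutory damages: 43 × $1,980 = $85,140
Greater of actual damages ($119,540) or statutory damages ($85,140): $119,540
Trebled: 3 × $119,540 = $358,620
Attorney fees: 20% of $358,620 = $71,724
Total before cap: $358,620 + $71,724 = $430,344
Cap at $664,250: $430,344 is within the cap, no reduction.

$430,344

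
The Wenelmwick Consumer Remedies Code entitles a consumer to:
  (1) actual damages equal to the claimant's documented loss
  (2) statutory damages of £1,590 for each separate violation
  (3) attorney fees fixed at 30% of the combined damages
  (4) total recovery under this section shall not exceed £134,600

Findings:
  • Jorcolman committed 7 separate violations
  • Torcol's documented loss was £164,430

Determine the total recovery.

Statutory damages: 7 × £1,590 = £11,130
Combined damages: £164,430 + £11,130 = £175,560
Attorney fees: 30% of £175,560 = £52,668
Total before cap: £175,560 + £52,668 = £228,228
Cap at £134,600: £228,228 exceeds the cap → £134,600

£134,600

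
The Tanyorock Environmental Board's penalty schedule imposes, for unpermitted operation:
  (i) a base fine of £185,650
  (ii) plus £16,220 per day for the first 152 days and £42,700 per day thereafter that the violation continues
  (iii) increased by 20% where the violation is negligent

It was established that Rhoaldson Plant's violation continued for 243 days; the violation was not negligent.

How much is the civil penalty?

£6,536,790

First 152 days: 152 × £16,220 = £2,465,440
Remaining days: (243 − 152) × £42,700 = £3,885,700
Per-day component: £2,465,440 + £3,885,700 = £6,351,140
Base plus per-day: £185,650 + £6,351,140 = £6,536,790
The violation was not negligent: no 20% increase.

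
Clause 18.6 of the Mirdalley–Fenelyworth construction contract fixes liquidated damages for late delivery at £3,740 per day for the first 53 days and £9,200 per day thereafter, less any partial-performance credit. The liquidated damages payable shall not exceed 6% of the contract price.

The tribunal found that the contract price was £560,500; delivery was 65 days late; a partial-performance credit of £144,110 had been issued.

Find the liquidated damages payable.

£33,630

First 53 days: 53 × £3,740 = £198,220
Remaining days: (65 − 53) × £9,200 = £110,400
Accrued per-day damages: £198,220 + £110,400 = £308,620
Less partial-performance credit: £308,620 − £144,110 = £164,510
Cap: 6% of £560,500 = £33,630
Cap at £33,630: £164,510 exceeds the cap → £33,630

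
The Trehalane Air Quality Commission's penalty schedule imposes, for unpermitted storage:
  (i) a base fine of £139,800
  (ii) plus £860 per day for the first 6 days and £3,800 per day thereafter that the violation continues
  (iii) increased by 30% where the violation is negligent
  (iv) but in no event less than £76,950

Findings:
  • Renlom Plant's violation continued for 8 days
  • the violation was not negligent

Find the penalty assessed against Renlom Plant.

First 6 days: 6 × £860 = £5,160
Remaining days: (8 − 6) × £3,800 = £7,600
Per-day component: £5,160 + £7,600 = £12,760
Base plus per-day: £139,800 + £12,760 = £152,560
The violation was not negligent: no 30% increase.
Minimum £76,950: £152,560 meets the minimum, no increase.

£152,560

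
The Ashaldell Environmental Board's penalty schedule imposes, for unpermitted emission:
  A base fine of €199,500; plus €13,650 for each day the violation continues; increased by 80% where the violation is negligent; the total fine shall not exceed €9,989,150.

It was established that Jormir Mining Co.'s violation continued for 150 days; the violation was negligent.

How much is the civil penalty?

€4,044,600

Per-day component: 150 × €13,650 = €2,047,500
Base plus per-day: €199,500 + €2,047,500 = €2,247,000
Enhancement: 80% of €2,247,000 = €1,797,600
Enhanced fine: €2,247,000 + €1,797,600 = €4,044,600
Cap at €9,989,150: €4,044,600 is within the cap, no reduction.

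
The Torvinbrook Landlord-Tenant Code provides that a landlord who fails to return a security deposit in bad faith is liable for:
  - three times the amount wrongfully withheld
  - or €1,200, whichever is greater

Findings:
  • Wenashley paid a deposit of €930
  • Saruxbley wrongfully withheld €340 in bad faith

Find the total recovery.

€1,200

Trebled: 3 × €340 = €1,020
Minimum €1,200: €1,020 is below the minimum → €1,200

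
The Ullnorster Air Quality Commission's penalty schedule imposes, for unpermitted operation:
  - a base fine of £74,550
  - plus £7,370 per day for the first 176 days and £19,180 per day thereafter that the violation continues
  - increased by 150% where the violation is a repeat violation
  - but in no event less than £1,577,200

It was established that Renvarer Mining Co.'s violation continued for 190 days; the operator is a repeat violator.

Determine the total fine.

£4,100,475

First 176 days: 176 × £7,370 = £1,297,120
Remaining days: (190 − 176) × £19,180 = £268,520
Per-day component: £1,297,120 + £268,520 = £1,565,640
Base plus per-day: £74,550 + £1,565,640 = £1,640,190
Enhancement: 150% of £1,640,190 = £2,460,285
Enhanced fine: £1,640,190 + £2,460,285 = £4,100,475
Minimum £1,577,200: £4,100,475 meets the minimum, no increase.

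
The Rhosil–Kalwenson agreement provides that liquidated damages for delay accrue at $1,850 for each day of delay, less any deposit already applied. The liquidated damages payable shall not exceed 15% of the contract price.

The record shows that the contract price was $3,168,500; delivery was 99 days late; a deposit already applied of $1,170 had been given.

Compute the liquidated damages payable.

Per-day damages: 99 × $1,850 = $183,150
Less deposit already applied: $183,150 − $1,170 = $181,980
Cap: 15% of $3,168,500 = $475,275
Cap at $475,275: $181,980 is within the cap, no reduction.

$181,980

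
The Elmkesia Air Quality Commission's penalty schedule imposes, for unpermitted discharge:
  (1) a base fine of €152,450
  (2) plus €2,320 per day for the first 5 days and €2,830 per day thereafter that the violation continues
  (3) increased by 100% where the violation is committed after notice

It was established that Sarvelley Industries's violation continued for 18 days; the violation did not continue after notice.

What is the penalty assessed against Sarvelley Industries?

First 5 days: 5 × €2,320 = €11,600
Remaining days: (18 − 5) × €2,830 = €36,790
Per-day component: €11,600 + €36,790 = €48,390
Base plus per-day: €152,450 + €48,390 = €200,840
The violation did not continue after notice: no 100% increase.

€200,840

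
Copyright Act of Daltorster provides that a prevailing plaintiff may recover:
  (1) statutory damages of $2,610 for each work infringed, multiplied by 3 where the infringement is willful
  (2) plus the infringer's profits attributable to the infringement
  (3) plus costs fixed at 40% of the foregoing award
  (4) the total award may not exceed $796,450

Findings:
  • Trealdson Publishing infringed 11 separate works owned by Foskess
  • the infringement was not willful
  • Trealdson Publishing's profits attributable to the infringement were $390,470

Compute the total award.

Statutory damages: 11 × $2,610 = $28,710
Infringement not willful: no ×3 enhancement.
Combined award: $28,710 + $390,470 = $419,180
Costs: 40% of $419,180 = $167,672
Award plus costs: $419,180 + $167,672 = $586,852
Cap at $796,450: $586,852 is within the cap, no reduction.

$586,852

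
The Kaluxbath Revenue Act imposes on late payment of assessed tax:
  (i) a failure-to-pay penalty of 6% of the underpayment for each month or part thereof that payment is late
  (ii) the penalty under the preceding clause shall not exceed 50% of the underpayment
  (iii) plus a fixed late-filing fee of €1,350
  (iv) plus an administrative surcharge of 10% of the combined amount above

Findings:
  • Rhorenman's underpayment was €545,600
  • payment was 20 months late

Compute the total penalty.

Accrued rate: 6% × 20 = 120%, capped at 50% → 50%
Failure-to-pay penalty: 50% of €545,600 = €272,800
Penalty before surcharge: €272,800 + €1,350 = €274,150
Administrative surcharge: 10% of €274,150 = €27,415
Total penalty: €274,150 + €27,415 = €301,565

€301,565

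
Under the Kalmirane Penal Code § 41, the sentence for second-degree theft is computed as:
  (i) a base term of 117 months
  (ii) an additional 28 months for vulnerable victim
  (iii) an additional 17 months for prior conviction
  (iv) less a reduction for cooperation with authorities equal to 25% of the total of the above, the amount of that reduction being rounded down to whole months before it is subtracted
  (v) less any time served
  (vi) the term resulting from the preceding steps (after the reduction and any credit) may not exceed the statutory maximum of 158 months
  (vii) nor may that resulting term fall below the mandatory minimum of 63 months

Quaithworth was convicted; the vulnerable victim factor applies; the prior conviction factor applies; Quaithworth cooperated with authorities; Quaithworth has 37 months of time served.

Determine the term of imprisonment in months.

85 months

Vulnerable victim enhancement: +28 months
Prior conviction enhancement: +17 months
Adjusted term: 117 months + 28 months + 17 months = 162 months
Cooperation with authorities reduction: 25% of 162 months = 40 months (rounded down)
After reduction: 162 − 40 = 122 months
Less time served: 122 months − 37 months = 85 months
Cap at 158 months: 85 months is within the cap, no reduction.
Minimum 63 months: 85 months meets the minimum, no increase.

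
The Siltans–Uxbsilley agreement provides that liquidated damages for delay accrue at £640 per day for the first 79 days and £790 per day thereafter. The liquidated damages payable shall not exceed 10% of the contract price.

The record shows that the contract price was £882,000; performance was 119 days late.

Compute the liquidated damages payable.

First 79 days: 79 × £640 = £50,560
Remaining days: (119 − 79) × £790 = £31,600
Accrued per-day damages: £50,560 + £31,600 = £82,160
Cap: 10% of £882,000 = £88,200
Cap at £88,200: £82,160 is within the cap, no reduction.

Liquidated damages: £82,160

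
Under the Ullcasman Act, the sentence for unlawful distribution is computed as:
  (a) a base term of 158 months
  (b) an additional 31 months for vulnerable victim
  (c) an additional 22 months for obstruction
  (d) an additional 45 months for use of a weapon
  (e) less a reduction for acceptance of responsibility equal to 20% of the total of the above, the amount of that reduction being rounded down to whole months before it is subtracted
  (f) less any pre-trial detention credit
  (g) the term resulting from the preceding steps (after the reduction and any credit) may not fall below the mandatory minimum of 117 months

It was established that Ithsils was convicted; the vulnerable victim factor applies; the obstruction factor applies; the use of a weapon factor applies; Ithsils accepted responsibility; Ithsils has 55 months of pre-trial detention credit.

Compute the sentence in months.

Vulnerable victim enhancement: +31 months
Obstruction enhancement: +22 months
Use of a weapon enhancement: +45 months
Adjusted term: 158 months + 31 months + 22 months + 45 months = 256 months
Acceptance of responsibility reduction: 20% of 256 months = 51 months (rounded down)
After reduction: 256 − 51 = 205 months
Less pre-trial detention credit: 205 months − 55 months = 150 months
Minimum 117 months: 150 months meets the minimum, no increase.

150 months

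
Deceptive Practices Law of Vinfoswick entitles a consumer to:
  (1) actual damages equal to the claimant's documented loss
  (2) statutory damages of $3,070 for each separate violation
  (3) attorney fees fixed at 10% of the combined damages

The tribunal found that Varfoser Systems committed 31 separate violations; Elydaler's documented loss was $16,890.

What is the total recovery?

Statutory damages: 31 × $3,070 = $95,170
Combined damages: $16,890 + $95,170 = $112,060
Attorney fees: 10% of $112,060 = $11,206
Total recovery: $112,060 + $11,206 = $123,266

$123,266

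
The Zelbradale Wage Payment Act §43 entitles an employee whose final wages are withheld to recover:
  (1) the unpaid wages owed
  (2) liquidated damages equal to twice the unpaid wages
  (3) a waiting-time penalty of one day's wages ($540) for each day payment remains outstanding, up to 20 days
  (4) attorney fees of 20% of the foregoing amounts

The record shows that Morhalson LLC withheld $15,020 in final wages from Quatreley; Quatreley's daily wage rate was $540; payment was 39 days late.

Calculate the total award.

Doubled: 2 × $15,020 = $30,040
Penalty days: min(39, 20) = 20
Waiting-time penalty: 20 × $540 = $10,800
Subtotal: $15,020 + $30,040 + $10,800 = $55,860
Attorney fees: 20% of $55,860 = $11,172
Total award: $55,860 + $11,172 = $67,032

$67,032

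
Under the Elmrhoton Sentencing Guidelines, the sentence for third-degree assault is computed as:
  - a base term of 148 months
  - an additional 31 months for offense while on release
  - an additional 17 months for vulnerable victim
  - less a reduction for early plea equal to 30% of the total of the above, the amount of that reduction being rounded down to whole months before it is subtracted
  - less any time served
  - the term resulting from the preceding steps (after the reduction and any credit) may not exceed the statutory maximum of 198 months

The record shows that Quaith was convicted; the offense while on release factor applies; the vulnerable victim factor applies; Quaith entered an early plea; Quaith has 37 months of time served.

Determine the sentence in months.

Offense while on release enhancement: +31 months
Vulnerable victim enhancement: +17 months
Adjusted term: 148 months + 31 months + 17 months = 196 months
Early plea reduction: 30% of 196 months = 58 months (rounded down)
After reduction: 196 − 58 = 138 months
Less time served: 138 months − 37 months = 101 months
Cap at 198 months: 101 months is within the cap, no reduction.

101 months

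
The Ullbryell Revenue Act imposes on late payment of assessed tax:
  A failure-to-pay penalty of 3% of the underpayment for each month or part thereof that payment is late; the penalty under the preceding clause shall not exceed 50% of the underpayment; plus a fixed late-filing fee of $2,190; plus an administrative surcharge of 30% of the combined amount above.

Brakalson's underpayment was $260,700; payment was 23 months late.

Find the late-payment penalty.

Accrued rate: 3% × 23 = 69%, capped at 50% → 50%
Failure-to-pay penalty: 50% of $260,700 = $130,350
Penalty before surcharge: $130,350 + $2,190 = $132,540
Administrative surcharge: 30% of $132,540 = $39,762
Total penalty: $132,540 + $39,762 = $172,302

Penalty: $172,302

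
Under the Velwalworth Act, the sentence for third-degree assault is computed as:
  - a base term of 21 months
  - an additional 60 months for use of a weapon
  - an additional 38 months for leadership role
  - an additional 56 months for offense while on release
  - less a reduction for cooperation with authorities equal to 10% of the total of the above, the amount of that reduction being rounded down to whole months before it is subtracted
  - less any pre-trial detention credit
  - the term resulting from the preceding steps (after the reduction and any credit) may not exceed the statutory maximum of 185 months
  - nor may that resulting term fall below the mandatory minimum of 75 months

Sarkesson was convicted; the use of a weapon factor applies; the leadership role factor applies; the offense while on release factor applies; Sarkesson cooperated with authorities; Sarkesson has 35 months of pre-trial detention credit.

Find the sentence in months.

123 months

Use of a weapon enhancement: +60 months
Leadership role enhancement: +38 months
Offense while on release enhancement: +56 months
Adjusted term: 21 months + 60 months + 38 months + 56 months = 175 months
Cooperation with authorities reduction: 10% of 175 months = 17 months (rounded down)
After reduction: 175 − 17 = 158 months
Less pre-trial detention credit: 158 months − 35 months = 123 months
Cap at 185 months: 123 months is within the cap, no reduction.
Minimum 75 months: 123 months meets the minimum, no increase.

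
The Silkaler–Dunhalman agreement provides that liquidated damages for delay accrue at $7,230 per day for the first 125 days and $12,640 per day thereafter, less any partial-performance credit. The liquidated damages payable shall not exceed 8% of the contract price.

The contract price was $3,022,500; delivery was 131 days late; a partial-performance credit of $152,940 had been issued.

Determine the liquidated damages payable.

First 125 days: 125 × $7,230 = $903,750
Remaining days: (131 − 125) × $12,640 = $75,840
Accrued per-day damages: $903,750 + $75,840 = $979,590
Less partial-performance credit: $979,590 − $152,940 = $826,650
Cap: 8% of $3,022,500 = $241,800
Cap at $241,800: $826,650 exceeds the cap → $241,800

Liquidated damages: $241,800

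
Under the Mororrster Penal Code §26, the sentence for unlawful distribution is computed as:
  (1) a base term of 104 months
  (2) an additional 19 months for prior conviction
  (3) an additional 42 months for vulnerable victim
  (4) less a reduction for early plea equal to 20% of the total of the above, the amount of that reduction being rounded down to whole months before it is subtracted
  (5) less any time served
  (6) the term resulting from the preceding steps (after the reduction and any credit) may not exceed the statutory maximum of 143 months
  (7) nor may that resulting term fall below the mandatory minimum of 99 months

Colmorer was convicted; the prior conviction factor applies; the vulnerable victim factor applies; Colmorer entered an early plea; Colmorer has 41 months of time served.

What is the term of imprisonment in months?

99 months

Prior conviction enhancement: +19 months
Vulnerable victim enhancement: +42 months
Adjusted term: 104 months + 19 months + 42 months = 165 months
Early plea reduction: 20% of 165 months = 33 months (rounded down)
After reduction: 165 − 33 = 132 months
Less time served: 132 months − 41 months = 91 months
Cap at 143 months: 91 months is within the cap, no reduction.
Minimum 99 months: 91 months is below the minimum → 99 months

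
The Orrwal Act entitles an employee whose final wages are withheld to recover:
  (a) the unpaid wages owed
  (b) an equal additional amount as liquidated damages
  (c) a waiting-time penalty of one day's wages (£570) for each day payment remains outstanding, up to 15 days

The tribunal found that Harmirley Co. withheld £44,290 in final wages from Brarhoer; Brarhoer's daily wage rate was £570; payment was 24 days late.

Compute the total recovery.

Total award: £97,130

Liquidated damages (equal amount): £44,290
Penalty days: min(24, 15) = 15
Waiting-time penalty: 15 × £570 = £8,550
Total award: £44,290 + £44,290 + £8,550 = £97,130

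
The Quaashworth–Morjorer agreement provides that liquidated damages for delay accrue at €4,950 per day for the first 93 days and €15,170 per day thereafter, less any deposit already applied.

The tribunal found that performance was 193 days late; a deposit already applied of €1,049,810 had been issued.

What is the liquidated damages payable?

First 93 days: 93 × €4,950 = €460,350
Remaining days: (193 − 93) × €15,170 = €1,517,000
Accrued per-day damages: €460,350 + €1,517,000 = €1,977,350
Less deposit already applied: €1,977,350 − €1,049,810 = €927,540

€927,540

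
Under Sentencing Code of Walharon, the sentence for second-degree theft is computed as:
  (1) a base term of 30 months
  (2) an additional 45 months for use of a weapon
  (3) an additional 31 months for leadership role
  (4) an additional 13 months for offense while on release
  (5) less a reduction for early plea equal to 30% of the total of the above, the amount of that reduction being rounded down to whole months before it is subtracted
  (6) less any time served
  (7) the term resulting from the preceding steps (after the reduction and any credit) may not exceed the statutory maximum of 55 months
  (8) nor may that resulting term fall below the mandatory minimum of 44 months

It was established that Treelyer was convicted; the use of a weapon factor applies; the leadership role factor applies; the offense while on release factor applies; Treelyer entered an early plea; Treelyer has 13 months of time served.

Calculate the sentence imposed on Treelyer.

Use of a weapon enhancement: +45 months
Leadership role enhancement: +31 months
Offense while on release enhancement: +13 months
Adjusted term: 30 months + 45 months + 31 months + 13 months = 119 months
Early plea reduction: 30% of 119 months = 35 months (rounded down)
After reduction: 119 − 35 = 84 months
Less time served: 84 months − 13 months = 71 months
Cap at 55 months: 71 months exceeds the cap → 55 months
Minimum 44 months: 55 months meets the minimum, no increase.

55 months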